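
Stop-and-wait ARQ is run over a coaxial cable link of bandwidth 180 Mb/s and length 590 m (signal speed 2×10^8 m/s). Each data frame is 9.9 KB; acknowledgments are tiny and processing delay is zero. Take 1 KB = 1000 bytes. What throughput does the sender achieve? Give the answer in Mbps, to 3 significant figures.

t_tx = L/R = 79200/180000000 = 0.00044 s.
t_prop = 590/200000000 = 2.95e-06 s; RTT = 5.9e-06 s.
Cycle = t_tx + RTT = 0.0004459 s.
Throughput = L / cycle = 79200 / 0.0004459 = 178 Mbps.

178 Mbps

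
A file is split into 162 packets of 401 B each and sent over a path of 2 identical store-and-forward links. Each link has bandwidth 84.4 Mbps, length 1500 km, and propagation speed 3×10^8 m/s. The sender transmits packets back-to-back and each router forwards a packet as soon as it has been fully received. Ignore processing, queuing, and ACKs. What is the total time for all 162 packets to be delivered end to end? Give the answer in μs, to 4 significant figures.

16200 μs

Per-hop transmission t_tx = L/R = 3208/84400000 = 38.0095 μs.
Per-hop propagation t_prop = 1500000/300000000 = 5000 μs.
Pipeline fill: first packet needs 2·t_tx to clear all hops; remaining 161 packets each add one t_tx.
Total = (2+162-1)·t_tx + 2·t_prop = 163·38.0095 + 2·5000 = 16200 μs.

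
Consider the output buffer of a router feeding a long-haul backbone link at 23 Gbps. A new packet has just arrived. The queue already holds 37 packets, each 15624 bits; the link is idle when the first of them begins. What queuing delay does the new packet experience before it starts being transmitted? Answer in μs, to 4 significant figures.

25.13 μs

Each queued packet: L/R = 15624/23000000000 = 0.679304 μs.
37 queued → 25.1343 μs.
Queuing delay = 25.13 μs.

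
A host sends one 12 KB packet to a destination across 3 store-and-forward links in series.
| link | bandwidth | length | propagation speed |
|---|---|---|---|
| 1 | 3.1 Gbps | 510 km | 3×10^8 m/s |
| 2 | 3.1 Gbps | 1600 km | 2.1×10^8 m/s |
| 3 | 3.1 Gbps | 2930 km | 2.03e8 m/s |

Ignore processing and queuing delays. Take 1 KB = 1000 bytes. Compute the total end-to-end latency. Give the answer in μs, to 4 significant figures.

L = 96000 bits.
Transmission delay per hop = L/R = 96000/3100000000 = 30.9677 μs; 3 hops → 92.9032 μs.
Propagation delays (d/s per hop): 1700, 7619.05, 14433.5 μs; sum = 23752.5 μs.
End-to-end = 23850 μs.

23850 μs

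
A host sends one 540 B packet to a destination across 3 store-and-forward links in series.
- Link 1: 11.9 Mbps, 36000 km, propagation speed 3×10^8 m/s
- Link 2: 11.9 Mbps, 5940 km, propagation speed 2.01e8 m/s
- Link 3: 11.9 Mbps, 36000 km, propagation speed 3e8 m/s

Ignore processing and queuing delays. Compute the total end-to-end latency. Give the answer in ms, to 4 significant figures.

L = 540 × 8 = 4320 bits.
Transmission delay per hop = L/R = 4320/11900000 = 0.363025 ms; 3 hops → 1.08908 ms.
Propagation delays (d/s per hop): 120, 29.5522, 120 ms; sum = 269.552 ms.
End-to-end = 270.6 ms.

270.6 ms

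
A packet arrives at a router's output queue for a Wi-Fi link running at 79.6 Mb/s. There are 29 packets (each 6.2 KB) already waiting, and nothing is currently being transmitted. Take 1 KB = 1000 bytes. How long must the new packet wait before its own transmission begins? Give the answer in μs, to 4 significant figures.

Each queued packet: L/R = 49600/79600000 = 623.116 μs.
29 queued → 18070.4 μs.
Queuing delay = 18070 μs.

18070 μs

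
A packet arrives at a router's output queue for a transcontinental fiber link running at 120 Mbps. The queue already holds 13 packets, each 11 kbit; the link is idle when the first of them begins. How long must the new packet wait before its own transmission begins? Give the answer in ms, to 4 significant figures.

Each queued packet: L/R = 11000/120000000 = 0.0916667 ms.
13 queued → 1.19167 ms.
Queuing delay = 1.192 ms.

1.192 ms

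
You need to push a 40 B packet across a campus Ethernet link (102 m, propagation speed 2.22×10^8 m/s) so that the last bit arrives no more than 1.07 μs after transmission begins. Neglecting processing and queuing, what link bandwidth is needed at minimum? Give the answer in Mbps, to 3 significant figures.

524 Mbps

L = 320 bits.
Propagation delay = 102 / 2.22e+08 = 0.459459 μs.
Transmission budget = 1.07 − 0.459459 = 0.610541 μs.
R ≥ L / t_tx = 320 bits / 6.10541e-07 s = 524 Mbps.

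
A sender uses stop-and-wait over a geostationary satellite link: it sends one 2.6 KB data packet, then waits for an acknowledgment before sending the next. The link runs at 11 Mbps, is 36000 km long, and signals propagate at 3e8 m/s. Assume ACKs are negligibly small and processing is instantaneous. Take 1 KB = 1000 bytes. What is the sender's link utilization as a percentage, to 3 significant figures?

t_tx = L/R = 20800/11000000 = 0.00189091 s.
t_prop = 36000000/300000000 = 0.12 s; RTT = 0.24 s.
Cycle = t_tx + RTT = 0.241891 s.
Utilization = t_tx / cycle = 0.00189091/0.241891 = 0.782 %.

0.782 %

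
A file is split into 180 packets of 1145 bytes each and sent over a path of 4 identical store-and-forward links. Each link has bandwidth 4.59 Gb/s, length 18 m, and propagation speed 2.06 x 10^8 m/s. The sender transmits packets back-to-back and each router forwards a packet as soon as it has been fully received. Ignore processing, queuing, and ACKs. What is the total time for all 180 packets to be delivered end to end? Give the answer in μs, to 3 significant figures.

Per-hop transmission t_tx = L/R = 9160/4590000000 = 1.99564 μs.
Per-hop propagation t_prop = 18/206000000 = 0.0873786 μs.
Pipeline fill: first packet needs 4·t_tx to clear all hops; remaining 179 packets each add one t_tx.
Total = (4+180-1)·t_tx + 4·t_prop = 183·1.99564 + 4·0.0873786 = 366 μs.

366 μs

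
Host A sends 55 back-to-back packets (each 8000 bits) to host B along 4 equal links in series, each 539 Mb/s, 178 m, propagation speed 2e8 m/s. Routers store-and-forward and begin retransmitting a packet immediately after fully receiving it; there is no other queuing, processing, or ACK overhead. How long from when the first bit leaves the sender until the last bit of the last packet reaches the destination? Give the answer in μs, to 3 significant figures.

Per-hop transmission t_tx = L/R = 8000/539000000 = 14.8423 μs.
Per-hop propagation t_prop = 178/200000000 = 0.89 μs.
Pipeline fill: first packet needs 4·t_tx to clear all hops; remaining 54 packets each add one t_tx.
Total = (4+55-1)·t_tx + 4·t_prop = 58·14.8423 + 4·0.89 = 864 μs.

864 μs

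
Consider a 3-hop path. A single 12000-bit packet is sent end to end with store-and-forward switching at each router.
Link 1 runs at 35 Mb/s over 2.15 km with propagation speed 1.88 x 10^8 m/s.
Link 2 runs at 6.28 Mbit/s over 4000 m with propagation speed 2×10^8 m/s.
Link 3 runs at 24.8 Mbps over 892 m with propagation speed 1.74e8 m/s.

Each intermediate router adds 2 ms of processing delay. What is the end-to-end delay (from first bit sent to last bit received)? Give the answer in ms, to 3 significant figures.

Transmission delays (L/R per hop): 0.342857, 1.91083, 0.483871 ms; sum = 2.73756 ms.
Propagation delays (d/s per hop): 0.0114362, 0.02, 0.00512644 ms; sum = 0.0365626 ms.
Processing at 2 router(s): 2 × 2 ms = 4 ms.
End-to-end = 6.77 ms.

6.77 ms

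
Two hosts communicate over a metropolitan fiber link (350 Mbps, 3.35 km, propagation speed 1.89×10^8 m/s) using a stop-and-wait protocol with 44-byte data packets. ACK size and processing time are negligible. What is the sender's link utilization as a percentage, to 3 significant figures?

2.76 %

t_tx = L/R = 352/350000000 = 1.00571e-06 s.
t_prop = 3350/189000000 = 1.77249e-05 s; RTT = 3.54497e-05 s.
Cycle = t_tx + RTT = 3.64554e-05 s.
Utilization = t_tx / cycle = 1.00571e-06/3.64554e-05 = 2.76 %.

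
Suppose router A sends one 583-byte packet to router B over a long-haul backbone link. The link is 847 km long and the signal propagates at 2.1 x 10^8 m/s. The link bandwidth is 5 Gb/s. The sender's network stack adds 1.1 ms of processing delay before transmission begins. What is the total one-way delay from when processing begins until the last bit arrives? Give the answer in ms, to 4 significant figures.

L = 583 × 8 = 4664 bits.
Transmission delay = L/R = 4664 / 5000000000 = 0.0009328 ms.
Propagation delay = d/s = 847000 m / 210000000 m/s = 4.03333 ms.
Plus processing delay 1.1 ms = 1.1 ms.
Total = 5.134 ms.

5.134 ms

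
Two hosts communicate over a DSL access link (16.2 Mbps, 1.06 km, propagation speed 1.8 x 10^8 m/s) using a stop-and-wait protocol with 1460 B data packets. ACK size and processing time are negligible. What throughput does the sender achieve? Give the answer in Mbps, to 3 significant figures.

15.9 Mbps

t_tx = L/R = 11680/16200000 = 0.000720988 s.
t_prop = 1060/180000000 = 5.88889e-06 s; RTT = 1.17778e-05 s.
Cycle = t_tx + RTT = 0.000732765 s.
Throughput = L / cycle = 11680 / 0.000732765 = 15.9 Mbps.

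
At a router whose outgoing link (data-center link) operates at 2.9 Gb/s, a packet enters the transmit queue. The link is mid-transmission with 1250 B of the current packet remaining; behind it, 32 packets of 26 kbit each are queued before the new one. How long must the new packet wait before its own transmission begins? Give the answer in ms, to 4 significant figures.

Each queued packet: L/R = 26000/2900000000 = 0.00896552 ms.
32 queued → 0.286897 ms.
Plus remaining 10000 bits of current packet: 0.00344828 ms.
Queuing delay = 0.2903 ms.

0.2903 ms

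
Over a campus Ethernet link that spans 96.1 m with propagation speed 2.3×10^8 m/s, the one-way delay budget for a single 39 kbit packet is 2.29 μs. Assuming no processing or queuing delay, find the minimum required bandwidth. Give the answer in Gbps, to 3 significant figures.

Propagation delay = 96.1 / 2.3e+08 = 0.417826 μs.
Transmission budget = 2.29 − 0.417826 = 1.87217 μs.
R ≥ L / t_tx = 39000 bits / 1.87217e-06 s = 20.8 Gbps.

20.8 Gbps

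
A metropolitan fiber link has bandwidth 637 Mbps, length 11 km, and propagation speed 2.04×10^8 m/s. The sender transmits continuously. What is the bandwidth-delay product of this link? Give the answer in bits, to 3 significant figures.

Propagation delay = 11000 / 204000000 = 5.39216e-05 s.
BDP = R × t_prop = 637000000 × 5.39216e-05 = 34348 bits.

34300 bits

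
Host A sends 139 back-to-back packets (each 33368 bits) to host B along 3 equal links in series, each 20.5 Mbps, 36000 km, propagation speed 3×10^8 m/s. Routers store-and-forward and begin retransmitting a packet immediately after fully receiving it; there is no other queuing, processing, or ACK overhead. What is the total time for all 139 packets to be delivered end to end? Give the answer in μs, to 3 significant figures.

590000 μs

Per-hop transmission t_tx = L/R = 33368/20500000 = 1627.71 μs.
Per-hop propagation t_prop = 36000000/300000000 = 120000 μs.
Pipeline fill: first packet needs 3·t_tx to clear all hops; remaining 138 packets each add one t_tx.
Total = (3+139-1)·t_tx + 3·t_prop = 141·1627.71 + 3·120000 = 590000 μs.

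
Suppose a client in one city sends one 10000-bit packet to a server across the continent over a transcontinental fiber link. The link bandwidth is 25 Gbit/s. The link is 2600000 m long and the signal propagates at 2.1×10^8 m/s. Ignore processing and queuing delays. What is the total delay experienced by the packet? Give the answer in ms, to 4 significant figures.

Transmission delay = L/R = 10000 / 25000000000 = 0.0004 ms.
Propagation delay = d/s = 2600000 m / 210000000 m/s = 12.381 ms.
Total = 12.38 ms.

12.38 ms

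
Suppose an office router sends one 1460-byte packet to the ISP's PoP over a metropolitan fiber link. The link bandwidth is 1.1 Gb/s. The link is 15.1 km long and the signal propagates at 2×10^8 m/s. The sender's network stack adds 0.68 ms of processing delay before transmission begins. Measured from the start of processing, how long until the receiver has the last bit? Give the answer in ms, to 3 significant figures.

L = 1460 × 8 = 11680 bits.
Transmission delay = L/R = 11680 / 1100000000 = 0.0106182 ms.
Propagation delay = d/s = 15100 m / 200000000 m/s = 0.0755 ms.
Plus processing delay 0.68 ms = 0.68 ms.
Total = 0.766 ms.

0.766 ms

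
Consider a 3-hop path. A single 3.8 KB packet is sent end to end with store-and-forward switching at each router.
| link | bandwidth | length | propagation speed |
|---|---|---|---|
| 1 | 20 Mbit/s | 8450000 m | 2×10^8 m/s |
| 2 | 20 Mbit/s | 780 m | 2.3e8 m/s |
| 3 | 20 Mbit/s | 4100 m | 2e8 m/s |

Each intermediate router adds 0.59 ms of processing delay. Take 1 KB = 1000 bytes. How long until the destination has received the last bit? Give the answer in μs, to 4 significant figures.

L = 30400 bits.
Transmission delay per hop = L/R = 30400/20000000 = 1520 μs; 3 hops → 4560 μs.
Propagation delays (d/s per hop): 42250, 3.3913, 20.5 μs; sum = 42273.9 μs.
Processing at 2 router(s): 2 × 0.59 ms = 1180 μs.
End-to-end = 48010 μs.

48010 μs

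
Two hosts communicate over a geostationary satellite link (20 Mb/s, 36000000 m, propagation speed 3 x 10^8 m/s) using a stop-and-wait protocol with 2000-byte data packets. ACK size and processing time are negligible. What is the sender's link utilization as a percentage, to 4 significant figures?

0.3322 %

t_tx = L/R = 16000/20000000 = 0.0008 s.
t_prop = 36000000/300000000 = 0.12 s; RTT = 0.24 s.
Cycle = t_tx + RTT = 0.2408 s.
Utilization = t_tx / cycle = 0.0008/0.2408 = 0.3322 %.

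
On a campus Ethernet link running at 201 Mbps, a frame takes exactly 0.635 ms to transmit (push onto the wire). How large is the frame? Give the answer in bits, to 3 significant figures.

128000 bits

L = R × t_tx = 201000000 b/s × 0.000635 s = 127635 bits.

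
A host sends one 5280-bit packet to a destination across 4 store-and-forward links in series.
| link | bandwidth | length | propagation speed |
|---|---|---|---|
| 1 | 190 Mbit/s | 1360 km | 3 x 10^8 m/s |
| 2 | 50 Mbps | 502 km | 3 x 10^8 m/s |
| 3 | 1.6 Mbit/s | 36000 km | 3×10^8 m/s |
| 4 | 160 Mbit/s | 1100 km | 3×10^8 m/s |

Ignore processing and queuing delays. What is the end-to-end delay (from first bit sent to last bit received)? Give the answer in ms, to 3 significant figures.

133 ms

Transmission delays (L/R per hop): 0.0277895, 0.1056, 3.3, 0.033 ms; sum = 3.46639 ms.
Propagation delays (d/s per hop): 4.53333, 1.67333, 120, 3.66667 ms; sum = 129.873 ms.
End-to-end = 133 ms.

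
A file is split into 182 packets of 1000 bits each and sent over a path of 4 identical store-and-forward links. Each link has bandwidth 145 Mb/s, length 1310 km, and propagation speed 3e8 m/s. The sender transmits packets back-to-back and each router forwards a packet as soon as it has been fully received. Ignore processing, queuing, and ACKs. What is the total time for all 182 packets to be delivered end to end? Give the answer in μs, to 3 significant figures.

Per-hop transmission t_tx = L/R = 1000/145000000 = 6.89655 μs.
Per-hop propagation t_prop = 1310000/300000000 = 4366.67 μs.
Pipeline fill: first packet needs 4·t_tx to clear all hops; remaining 181 packets each add one t_tx.
Total = (4+182-1)·t_tx + 4·t_prop = 185·6.89655 + 4·4366.67 = 18700 μs.

18700 μs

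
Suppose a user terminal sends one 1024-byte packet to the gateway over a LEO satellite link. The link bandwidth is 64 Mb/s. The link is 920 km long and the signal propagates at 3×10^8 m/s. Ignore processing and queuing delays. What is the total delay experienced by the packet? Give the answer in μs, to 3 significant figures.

L = 1024 × 8 = 8192 bits.
Transmission delay = L/R = 8192 / 64000000 = 128 μs.
Propagation delay = d/s = 920000 m / 300000000 m/s = 3066.67 μs.
Total = 3190 μs.

3190 μs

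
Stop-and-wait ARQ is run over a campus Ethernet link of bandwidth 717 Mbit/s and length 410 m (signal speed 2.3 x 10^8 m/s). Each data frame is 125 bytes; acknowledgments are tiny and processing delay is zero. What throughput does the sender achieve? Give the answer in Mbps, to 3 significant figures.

202 Mbps

t_tx = L/R = 1000/717000000 = 1.3947e-06 s.
t_prop = 410/2.3e+08 = 1.78261e-06 s; RTT = 3.56522e-06 s.
Cycle = t_tx + RTT = 4.95992e-06 s.
Throughput = L / cycle = 1000 / 4.95992e-06 = 202 Mbps.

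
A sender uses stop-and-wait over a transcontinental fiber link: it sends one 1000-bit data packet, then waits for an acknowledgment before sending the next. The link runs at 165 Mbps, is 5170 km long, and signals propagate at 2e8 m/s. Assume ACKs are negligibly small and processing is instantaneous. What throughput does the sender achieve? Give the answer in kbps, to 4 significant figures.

19.34 kbps

t_tx = L/R = 1000/165000000 = 6.06061e-06 s.
t_prop = 5170000/200000000 = 0.02585 s; RTT = 0.0517 s.
Cycle = t_tx + RTT = 0.0517061 s.
Throughput = L / cycle = 1000 / 0.0517061 = 19.34 kbps.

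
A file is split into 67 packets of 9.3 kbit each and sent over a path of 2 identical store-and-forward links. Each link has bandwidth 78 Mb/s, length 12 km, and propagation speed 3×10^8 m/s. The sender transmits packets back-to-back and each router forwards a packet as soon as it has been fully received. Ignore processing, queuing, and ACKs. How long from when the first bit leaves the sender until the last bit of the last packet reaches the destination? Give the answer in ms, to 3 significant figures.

Per-hop transmission t_tx = L/R = 9300/78000000 = 0.119231 ms.
Per-hop propagation t_prop = 12000/300000000 = 0.04 ms.
Pipeline fill: first packet needs 2·t_tx to clear all hops; remaining 66 packets each add one t_tx.
Total = (2+67-1)·t_tx + 2·t_prop = 68·0.119231 + 2·0.04 = 8.19 ms.

8.19 ms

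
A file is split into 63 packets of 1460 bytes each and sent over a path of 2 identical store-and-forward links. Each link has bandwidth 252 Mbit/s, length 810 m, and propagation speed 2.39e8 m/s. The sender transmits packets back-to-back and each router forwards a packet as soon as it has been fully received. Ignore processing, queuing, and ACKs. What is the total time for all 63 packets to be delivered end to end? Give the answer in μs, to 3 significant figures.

2970 μs

Per-hop transmission t_tx = L/R = 11680/252000000 = 46.3492 μs.
Per-hop propagation t_prop = 810/239000000 = 3.38912 μs.
Pipeline fill: first packet needs 2·t_tx to clear all hops; remaining 62 packets each add one t_tx.
Total = (2+63-1)·t_tx + 2·t_prop = 64·46.3492 + 2·3.38912 = 2970 μs.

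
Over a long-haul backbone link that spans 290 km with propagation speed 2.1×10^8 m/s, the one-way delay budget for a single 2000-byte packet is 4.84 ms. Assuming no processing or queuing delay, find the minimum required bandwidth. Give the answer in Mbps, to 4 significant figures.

L = 16000 bits.
Propagation delay = 290000 / 210000000 = 1.38095 ms.
Transmission budget = 4.84 − 1.38095 = 3.45905 ms.
R ≥ L / t_tx = 16000 bits / 0.00345905 s = 4.626 Mbps.

4.626 Mbps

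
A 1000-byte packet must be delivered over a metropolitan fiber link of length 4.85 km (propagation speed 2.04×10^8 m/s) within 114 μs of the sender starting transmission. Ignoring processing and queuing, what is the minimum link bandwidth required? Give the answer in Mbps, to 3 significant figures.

88.7 Mbps

L = 8000 bits.
Propagation delay = 4850 / 204000000 = 23.7745 μs.
Transmission budget = 114 − 23.7745 = 90.2255 μs.
R ≥ L / t_tx = 8000 bits / 9.02255e-05 s = 88.7 Mbps.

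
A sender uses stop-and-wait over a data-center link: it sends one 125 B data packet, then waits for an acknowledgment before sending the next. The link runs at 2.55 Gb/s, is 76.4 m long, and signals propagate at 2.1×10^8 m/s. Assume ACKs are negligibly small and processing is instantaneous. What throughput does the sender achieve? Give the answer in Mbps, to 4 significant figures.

t_tx = L/R = 1000/2550000000 = 3.92157e-07 s.
t_prop = 76.4/210000000 = 3.6381e-07 s; RTT = 7.27619e-07 s.
Cycle = t_tx + RTT = 1.11978e-06 s.
Throughput = L / cycle = 1000 / 1.11978e-06 = 893.0 Mbps.

893.0 Mbps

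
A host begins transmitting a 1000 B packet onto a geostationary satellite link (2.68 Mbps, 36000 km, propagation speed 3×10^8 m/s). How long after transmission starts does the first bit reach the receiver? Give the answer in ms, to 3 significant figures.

120 ms

First bit experiences only propagation delay: d/s = 36000000/300000000 = 120 ms.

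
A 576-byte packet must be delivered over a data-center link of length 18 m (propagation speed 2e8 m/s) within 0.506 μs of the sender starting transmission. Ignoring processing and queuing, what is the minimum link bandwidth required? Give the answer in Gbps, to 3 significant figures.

11.1 Gbps

L = 4608 bits.
Propagation delay = 18 / 200000000 = 0.09 μs.
Transmission budget = 0.506 − 0.09 = 0.416 μs.
R ≥ L / t_tx = 4608 bits / 4.16e-07 s = 11.1 Gbps.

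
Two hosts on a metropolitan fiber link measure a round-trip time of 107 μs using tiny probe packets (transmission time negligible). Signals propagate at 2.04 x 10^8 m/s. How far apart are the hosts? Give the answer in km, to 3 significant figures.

10.9 km

One-way propagation = RTT/2 = 53.5 μs.
d = s × t = 204000000 × 5.35e-05 = 10.9 km.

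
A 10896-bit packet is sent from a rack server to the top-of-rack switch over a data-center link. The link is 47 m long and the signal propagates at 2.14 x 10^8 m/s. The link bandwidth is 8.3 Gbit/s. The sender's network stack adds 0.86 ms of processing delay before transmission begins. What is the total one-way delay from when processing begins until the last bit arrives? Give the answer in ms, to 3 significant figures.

0.862 ms

Transmission delay = L/R = 10896 / 8.3e+09 = 0.00131277 ms.
Propagation delay = d/s = 47 m / 214000000 m/s = 0.000219626 ms.
Plus processing delay 0.86 ms = 0.86 ms.
Total = 0.862 ms.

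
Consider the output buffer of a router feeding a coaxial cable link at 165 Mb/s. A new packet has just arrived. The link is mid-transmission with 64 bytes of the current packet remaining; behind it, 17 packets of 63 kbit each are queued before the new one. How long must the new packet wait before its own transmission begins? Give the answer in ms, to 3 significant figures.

Each queued packet: L/R = 63000/165000000 = 0.381818 ms.
17 queued → 6.49091 ms.
Plus remaining 512 bits of current packet: 0.00310303 ms.
Queuing delay = 6.49 ms.

6.49 ms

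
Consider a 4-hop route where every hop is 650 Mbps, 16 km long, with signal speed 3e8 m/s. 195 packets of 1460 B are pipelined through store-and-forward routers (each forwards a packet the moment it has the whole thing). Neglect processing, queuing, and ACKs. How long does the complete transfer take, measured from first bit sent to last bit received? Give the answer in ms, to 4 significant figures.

Per-hop transmission t_tx = L/R = 11680/650000000 = 0.0179692 ms.
Per-hop propagation t_prop = 16000/300000000 = 0.0533333 ms.
Pipeline fill: first packet needs 4·t_tx to clear all hops; remaining 194 packets each add one t_tx.
Total = (4+195-1)·t_tx + 4·t_prop = 198·0.0179692 + 4·0.0533333 = 3.771 ms.

3.771 ms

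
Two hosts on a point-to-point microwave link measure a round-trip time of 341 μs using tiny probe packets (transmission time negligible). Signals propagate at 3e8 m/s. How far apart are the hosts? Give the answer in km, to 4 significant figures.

51.15 km

One-way propagation = RTT/2 = 170.5 μs.
d = s × t = 300000000 × 0.0001705 = 51.15 km.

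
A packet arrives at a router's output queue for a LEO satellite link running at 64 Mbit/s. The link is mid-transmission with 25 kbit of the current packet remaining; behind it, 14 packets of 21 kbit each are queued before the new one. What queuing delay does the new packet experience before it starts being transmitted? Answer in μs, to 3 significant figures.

4980 μs

Each queued packet: L/R = 21000/64000000 = 328.125 μs.
14 queued → 4593.75 μs.
Plus remaining 25000 bits of current packet: 390.625 μs.
Queuing delay = 4980 μs.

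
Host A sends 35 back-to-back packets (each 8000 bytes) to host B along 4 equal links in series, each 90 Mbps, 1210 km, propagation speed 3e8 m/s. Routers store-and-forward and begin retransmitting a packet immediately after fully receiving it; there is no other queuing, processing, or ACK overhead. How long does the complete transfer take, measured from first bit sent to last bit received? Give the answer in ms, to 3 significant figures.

Per-hop transmission t_tx = L/R = 64000/90000000 = 0.711111 ms.
Per-hop propagation t_prop = 1210000/300000000 = 4.03333 ms.
Pipeline fill: first packet needs 4·t_tx to clear all hops; remaining 34 packets each add one t_tx.
Total = (4+35-1)·t_tx + 4·t_prop = 38·0.711111 + 4·4.03333 = 43.2 ms.

43.2 ms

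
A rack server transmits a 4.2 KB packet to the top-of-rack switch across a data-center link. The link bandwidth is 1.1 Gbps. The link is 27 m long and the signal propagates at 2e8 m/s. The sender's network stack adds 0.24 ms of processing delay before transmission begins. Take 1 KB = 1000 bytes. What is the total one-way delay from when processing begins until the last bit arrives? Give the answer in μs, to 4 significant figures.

270.7 μs

L = 33600 bits.
Transmission delay = L/R = 33600 / 1100000000 = 30.5455 μs.
Propagation delay = d/s = 27 m / 200000000 m/s = 0.135 μs.
Plus processing delay 0.24 ms = 240 μs.
Total = 270.7 μs.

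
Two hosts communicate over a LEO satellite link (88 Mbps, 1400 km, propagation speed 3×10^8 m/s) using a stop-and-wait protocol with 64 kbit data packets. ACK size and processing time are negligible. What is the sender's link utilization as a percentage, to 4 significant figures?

7.229 %

t_tx = L/R = 64000/88000000 = 0.000727273 s.
t_prop = 1400000/300000000 = 0.00466667 s; RTT = 0.00933333 s.
Cycle = t_tx + RTT = 0.0100606 s.
Utilization = t_tx / cycle = 0.000727273/0.0100606 = 7.229 %.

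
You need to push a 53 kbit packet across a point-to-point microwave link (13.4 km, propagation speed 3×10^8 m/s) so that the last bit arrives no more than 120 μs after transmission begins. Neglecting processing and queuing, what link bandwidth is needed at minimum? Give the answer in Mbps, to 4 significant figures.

703.5 Mbps

Propagation delay = 13400 / 300000000 = 44.6667 μs.
Transmission budget = 120 − 44.6667 = 75.3333 μs.
R ≥ L / t_tx = 53000 bits / 7.53333e-05 s = 703.5 Mbps.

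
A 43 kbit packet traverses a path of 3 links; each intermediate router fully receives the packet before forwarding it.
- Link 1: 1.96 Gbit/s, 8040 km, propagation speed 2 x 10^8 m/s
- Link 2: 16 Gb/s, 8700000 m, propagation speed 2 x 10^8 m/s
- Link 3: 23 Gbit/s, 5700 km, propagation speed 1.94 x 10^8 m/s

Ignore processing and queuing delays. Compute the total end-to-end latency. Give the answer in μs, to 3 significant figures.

L = 43000 bits.
Transmission delays (L/R per hop): 21.9388, 2.6875, 1.86957 μs; sum = 26.4958 μs.
Propagation delays (d/s per hop): 40200, 43500, 29381.4 μs; sum = 113081 μs.
End-to-end = 113000 μs.

113000 μs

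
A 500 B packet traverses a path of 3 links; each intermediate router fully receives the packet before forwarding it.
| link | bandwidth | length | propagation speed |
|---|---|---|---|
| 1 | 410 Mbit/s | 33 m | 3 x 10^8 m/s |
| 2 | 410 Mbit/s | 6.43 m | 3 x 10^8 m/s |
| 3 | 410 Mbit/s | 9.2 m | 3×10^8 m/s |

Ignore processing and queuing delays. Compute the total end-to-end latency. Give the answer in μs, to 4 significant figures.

29.43 μs

L = 500 × 8 = 4000 bits.
Transmission delay per hop = L/R = 4000/410000000 = 9.7561 μs; 3 hops → 29.2683 μs.
Propagation delays (d/s per hop): 0.11, 0.0214333, 0.0306667 μs; sum = 0.1621 μs.
End-to-end = 29.43 μs.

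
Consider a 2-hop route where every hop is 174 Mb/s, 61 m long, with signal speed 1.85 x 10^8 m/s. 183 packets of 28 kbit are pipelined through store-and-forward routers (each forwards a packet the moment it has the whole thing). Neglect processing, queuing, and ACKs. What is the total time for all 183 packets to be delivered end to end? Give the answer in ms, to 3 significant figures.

29.6 ms

Per-hop transmission t_tx = L/R = 28000/174000000 = 0.16092 ms.
Per-hop propagation t_prop = 61/185000000 = 0.00032973 ms.
Pipeline fill: first packet needs 2·t_tx to clear all hops; remaining 182 packets each add one t_tx.
Total = (2+183-1)·t_tx + 2·t_prop = 184·0.16092 + 2·0.00032973 = 29.6 ms.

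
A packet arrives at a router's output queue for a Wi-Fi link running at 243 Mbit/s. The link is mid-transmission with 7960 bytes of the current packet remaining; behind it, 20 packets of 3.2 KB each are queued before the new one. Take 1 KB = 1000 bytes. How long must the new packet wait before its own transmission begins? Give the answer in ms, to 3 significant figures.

Each queued packet: L/R = 25600/243000000 = 0.10535 ms.
20 queued → 2.107 ms.
Plus remaining 63680 bits of current packet: 0.262058 ms.
Queuing delay = 2.37 ms.

2.37 ms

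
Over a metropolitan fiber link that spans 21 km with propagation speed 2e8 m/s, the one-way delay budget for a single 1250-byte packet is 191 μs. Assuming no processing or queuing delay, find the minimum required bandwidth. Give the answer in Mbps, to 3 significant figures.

L = 10000 bits.
Propagation delay = 21000 / 200000000 = 105 μs.
Transmission budget = 191 − 105 = 86 μs.
R ≥ L / t_tx = 10000 bits / 8.6e-05 s = 116 Mbps.

116 Mbps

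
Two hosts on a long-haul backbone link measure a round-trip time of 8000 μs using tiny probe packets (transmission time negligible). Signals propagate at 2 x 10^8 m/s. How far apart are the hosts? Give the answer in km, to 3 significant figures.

800 km

One-way propagation = RTT/2 = 4000 μs.
d = s × t = 200000000 × 0.004 = 800 km.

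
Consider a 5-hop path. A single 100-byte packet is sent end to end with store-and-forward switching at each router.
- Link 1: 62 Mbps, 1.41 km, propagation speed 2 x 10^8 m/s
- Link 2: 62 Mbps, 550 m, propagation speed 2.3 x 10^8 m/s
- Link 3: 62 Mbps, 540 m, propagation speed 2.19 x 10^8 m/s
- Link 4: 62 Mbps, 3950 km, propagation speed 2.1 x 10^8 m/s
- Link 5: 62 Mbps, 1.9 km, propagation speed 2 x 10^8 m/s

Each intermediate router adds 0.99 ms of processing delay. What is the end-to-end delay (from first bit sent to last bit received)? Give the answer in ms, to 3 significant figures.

22.9 ms

L = 100 × 8 = 800 bits.
Transmission delay per hop = L/R = 800/62000000 = 0.0129032 ms; 5 hops → 0.0645161 ms.
Propagation delays (d/s per hop): 0.00705, 0.0023913, 0.00246575, 18.8095, 0.0095 ms; sum = 18.8309 ms.
Processing at 4 router(s): 4 × 0.99 ms = 3.96 ms.
End-to-end = 22.9 ms.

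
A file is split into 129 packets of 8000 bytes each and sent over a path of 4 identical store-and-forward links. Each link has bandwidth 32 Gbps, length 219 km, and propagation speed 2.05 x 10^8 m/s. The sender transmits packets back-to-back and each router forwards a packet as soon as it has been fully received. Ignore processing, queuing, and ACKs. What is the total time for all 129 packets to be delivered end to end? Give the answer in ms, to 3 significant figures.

4.54 ms

Per-hop transmission t_tx = L/R = 64000/32000000000 = 0.002 ms.
Per-hop propagation t_prop = 219000/2.05e+08 = 1.06829 ms.
Pipeline fill: first packet needs 4·t_tx to clear all hops; remaining 128 packets each add one t_tx.
Total = (4+129-1)·t_tx + 4·t_prop = 132·0.002 + 4·1.06829 = 4.54 ms.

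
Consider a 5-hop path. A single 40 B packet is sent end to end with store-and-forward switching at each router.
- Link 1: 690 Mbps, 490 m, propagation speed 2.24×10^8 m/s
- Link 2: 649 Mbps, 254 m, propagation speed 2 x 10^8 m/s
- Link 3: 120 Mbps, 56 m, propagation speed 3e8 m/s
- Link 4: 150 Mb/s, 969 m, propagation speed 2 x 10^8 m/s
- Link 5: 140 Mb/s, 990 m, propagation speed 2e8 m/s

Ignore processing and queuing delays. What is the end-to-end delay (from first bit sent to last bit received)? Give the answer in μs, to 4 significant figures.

L = 40 × 8 = 320 bits.
Transmission delays (L/R per hop): 0.463768, 0.493066, 2.66667, 2.13333, 2.28571 μs; sum = 8.04255 μs.
Propagation delays (d/s per hop): 2.1875, 1.27, 0.186667, 4.845, 4.95 μs; sum = 13.4392 μs.
End-to-end = 21.48 μs.

21.48 μs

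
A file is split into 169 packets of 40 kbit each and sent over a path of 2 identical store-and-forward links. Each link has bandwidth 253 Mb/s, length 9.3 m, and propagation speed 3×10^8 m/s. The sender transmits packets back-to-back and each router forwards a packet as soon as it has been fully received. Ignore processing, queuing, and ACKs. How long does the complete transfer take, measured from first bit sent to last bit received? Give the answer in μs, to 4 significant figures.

26880 μs

Per-hop transmission t_tx = L/R = 40000/253000000 = 158.103 μs.
Per-hop propagation t_prop = 9.3/300000000 = 0.031 μs.
Pipeline fill: first packet needs 2·t_tx to clear all hops; remaining 168 packets each add one t_tx.
Total = (2+169-1)·t_tx + 2·t_prop = 170·158.103 + 2·0.031 = 26880 μs.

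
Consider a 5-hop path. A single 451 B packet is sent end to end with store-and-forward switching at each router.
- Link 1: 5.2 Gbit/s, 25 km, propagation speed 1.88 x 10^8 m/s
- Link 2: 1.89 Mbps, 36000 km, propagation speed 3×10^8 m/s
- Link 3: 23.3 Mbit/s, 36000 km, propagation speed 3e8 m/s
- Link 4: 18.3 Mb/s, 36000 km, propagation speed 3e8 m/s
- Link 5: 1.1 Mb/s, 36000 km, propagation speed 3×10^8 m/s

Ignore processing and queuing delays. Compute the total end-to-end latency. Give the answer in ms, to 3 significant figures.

486 ms

L = 451 × 8 = 3608 bits.
Transmission delays (L/R per hop): 0.000693846, 1.90899, 0.15485, 0.197158, 3.28 ms; sum = 5.5417 ms.
Propagation delays (d/s per hop): 0.132979, 120, 120, 120, 120 ms; sum = 480.133 ms.
End-to-end = 486 ms.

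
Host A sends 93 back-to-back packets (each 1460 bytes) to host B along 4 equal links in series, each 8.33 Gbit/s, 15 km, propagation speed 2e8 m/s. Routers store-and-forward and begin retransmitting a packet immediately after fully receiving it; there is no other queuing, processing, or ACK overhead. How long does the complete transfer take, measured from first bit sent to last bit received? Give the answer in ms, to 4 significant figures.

0.4346 ms

Per-hop transmission t_tx = L/R = 11680/8330000000 = 0.00140216 ms.
Per-hop propagation t_prop = 15000/200000000 = 0.075 ms.
Pipeline fill: first packet needs 4·t_tx to clear all hops; remaining 92 packets each add one t_tx.
Total = (4+93-1)·t_tx + 4·t_prop = 96·0.00140216 + 4·0.075 = 0.4346 ms.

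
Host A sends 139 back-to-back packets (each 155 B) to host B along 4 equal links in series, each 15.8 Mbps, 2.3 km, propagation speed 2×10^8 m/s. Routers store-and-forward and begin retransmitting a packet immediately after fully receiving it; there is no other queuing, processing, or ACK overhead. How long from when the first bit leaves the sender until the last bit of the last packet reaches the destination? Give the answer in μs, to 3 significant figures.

11200 μs

Per-hop transmission t_tx = L/R = 1240/15800000 = 78.481 μs.
Per-hop propagation t_prop = 2300/200000000 = 11.5 μs.
Pipeline fill: first packet needs 4·t_tx to clear all hops; remaining 138 packets each add one t_tx.
Total = (4+139-1)·t_tx + 4·t_prop = 142·78.481 + 4·11.5 = 11200 μs.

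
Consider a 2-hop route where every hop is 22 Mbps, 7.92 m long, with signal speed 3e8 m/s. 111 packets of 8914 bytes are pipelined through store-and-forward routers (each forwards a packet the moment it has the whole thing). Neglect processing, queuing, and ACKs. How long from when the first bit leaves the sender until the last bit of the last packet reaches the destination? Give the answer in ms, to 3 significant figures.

Per-hop transmission t_tx = L/R = 71312/22000000 = 3.24145 ms.
Per-hop propagation t_prop = 7.92/300000000 = 2.64e-05 ms.
Pipeline fill: first packet needs 2·t_tx to clear all hops; remaining 110 packets each add one t_tx.
Total = (2+111-1)·t_tx + 2·t_prop = 112·3.24145 + 2·2.64e-05 = 363 ms.

363 ms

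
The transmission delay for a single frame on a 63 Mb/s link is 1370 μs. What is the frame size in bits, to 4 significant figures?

86310 bits

L = R × t_tx = 63000000 b/s × 0.00137 s = 86310 bits.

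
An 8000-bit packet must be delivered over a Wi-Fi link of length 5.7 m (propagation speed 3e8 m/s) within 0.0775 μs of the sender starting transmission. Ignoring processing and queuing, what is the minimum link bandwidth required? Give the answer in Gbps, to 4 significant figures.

136.8 Gbps

Propagation delay = 5.7 / 300000000 = 0.019 μs.
Transmission budget = 0.0775 − 0.019 = 0.0585 μs.
R ≥ L / t_tx = 8000 bits / 5.85e-08 s = 136.8 Gbps.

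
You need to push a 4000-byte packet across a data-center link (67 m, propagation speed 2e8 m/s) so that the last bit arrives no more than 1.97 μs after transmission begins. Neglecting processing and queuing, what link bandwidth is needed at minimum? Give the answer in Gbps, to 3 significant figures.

L = 32000 bits.
Propagation delay = 67 / 200000000 = 0.335 μs.
Transmission budget = 1.97 − 0.335 = 1.635 μs.
R ≥ L / t_tx = 32000 bits / 1.635e-06 s = 19.6 Gbps.

19.6 Gbps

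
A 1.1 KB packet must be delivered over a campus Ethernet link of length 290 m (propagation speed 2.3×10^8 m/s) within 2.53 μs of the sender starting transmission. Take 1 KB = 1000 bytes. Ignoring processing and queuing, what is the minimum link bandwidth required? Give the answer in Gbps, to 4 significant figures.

6.934 Gbps

L = 8800 bits.
Propagation delay = 290 / 2.3e+08 = 1.26087 μs.
Transmission budget = 2.53 − 1.26087 = 1.26913 μs.
R ≥ L / t_tx = 8800 bits / 1.26913e-06 s = 6.934 Gbps.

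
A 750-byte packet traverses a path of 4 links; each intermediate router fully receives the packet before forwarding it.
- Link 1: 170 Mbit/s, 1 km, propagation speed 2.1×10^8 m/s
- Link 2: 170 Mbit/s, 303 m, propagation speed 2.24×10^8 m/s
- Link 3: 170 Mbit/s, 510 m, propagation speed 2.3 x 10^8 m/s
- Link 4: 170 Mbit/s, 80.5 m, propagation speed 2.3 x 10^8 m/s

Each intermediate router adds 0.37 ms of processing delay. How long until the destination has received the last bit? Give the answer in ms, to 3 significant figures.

L = 750 × 8 = 6000 bits.
Transmission delay per hop = L/R = 6000/170000000 = 0.0352941 ms; 4 hops → 0.141176 ms.
Propagation delays (d/s per hop): 0.0047619, 0.00135268, 0.00221739, 0.00035 ms; sum = 0.00868197 ms.
Processing at 3 router(s): 3 × 0.37 ms = 1.11 ms.
End-to-end = 1.26 ms.

1.26 ms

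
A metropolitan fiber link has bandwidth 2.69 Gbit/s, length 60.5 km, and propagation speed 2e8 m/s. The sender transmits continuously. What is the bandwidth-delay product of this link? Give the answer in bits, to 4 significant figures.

813700 bits

Propagation delay = 60500 / 200000000 = 0.0003025 s.
BDP = R × t_prop = 2690000000 × 0.0003025 = 813725 bits.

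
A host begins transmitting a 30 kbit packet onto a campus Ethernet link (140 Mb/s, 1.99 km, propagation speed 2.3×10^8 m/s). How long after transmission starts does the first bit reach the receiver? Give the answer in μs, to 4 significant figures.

First bit experiences only propagation delay: d/s = 1990/2.3e+08 = 8.652 μs.

8.652 μs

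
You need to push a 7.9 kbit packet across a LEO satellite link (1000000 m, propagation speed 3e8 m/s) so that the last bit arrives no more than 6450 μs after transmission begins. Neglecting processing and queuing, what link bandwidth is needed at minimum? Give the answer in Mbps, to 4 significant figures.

Propagation delay = 1000000 / 300000000 = 3333.33 μs.
Transmission budget = 6450 − 3333.33 = 3116.67 μs.
R ≥ L / t_tx = 7900 bits / 0.00311667 s = 2.535 Mbps.

2.535 Mbps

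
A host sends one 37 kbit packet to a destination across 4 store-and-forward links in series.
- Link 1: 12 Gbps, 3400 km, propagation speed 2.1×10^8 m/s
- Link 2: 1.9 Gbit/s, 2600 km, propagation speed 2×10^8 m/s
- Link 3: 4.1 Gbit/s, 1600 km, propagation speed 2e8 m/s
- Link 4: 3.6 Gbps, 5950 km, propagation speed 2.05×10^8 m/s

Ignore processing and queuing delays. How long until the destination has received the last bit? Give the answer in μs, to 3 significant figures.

66300 μs

L = 37000 bits.
Transmission delays (L/R per hop): 3.08333, 19.4737, 9.02439, 10.2778 μs; sum = 41.8592 μs.
Propagation delays (d/s per hop): 16190.5, 13000, 8000, 29024.4 μs; sum = 66214.9 μs.
End-to-end = 66300 μs.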